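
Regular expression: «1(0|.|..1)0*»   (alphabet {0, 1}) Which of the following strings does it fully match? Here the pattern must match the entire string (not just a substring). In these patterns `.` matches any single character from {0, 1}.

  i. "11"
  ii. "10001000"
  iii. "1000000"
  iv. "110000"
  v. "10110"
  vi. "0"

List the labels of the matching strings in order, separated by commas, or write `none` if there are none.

i → match
ii → no match
iii → match
iv → match
v → match
vi → no match — must start with "1"

i, iii, iv, v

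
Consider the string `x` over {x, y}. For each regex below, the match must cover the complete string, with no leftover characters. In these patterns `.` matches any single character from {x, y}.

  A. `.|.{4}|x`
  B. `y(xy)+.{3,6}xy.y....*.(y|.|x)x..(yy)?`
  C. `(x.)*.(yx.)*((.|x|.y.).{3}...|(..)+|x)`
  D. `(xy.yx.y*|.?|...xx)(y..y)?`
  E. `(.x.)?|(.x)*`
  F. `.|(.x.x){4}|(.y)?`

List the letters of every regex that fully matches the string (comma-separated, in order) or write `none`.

A → match
B → no match — must start with `yxy`
C → no match
D → match
E → no match
F → match

A, D, F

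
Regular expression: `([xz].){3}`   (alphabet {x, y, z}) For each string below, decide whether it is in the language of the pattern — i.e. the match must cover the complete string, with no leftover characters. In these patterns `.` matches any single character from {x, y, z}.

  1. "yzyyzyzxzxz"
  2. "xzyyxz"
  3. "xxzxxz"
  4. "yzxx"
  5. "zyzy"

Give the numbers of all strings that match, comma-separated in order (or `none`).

1 → no match
2 → no match
3 → match
4 → no match
5 → no match

3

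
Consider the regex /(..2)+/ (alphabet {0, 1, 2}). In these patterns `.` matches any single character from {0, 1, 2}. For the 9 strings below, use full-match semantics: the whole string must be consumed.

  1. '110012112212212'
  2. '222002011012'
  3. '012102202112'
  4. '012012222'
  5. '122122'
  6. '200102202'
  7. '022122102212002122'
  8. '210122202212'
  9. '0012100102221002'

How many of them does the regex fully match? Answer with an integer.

1 → no match
2. '222002011012' → no match
3. '012102202112' → match
4. '012012222' → match
5. '122122' → match
6. '200102202' → no match
7 → match
8. '210122202212' → no match
9 → no match
Total matched: 4

4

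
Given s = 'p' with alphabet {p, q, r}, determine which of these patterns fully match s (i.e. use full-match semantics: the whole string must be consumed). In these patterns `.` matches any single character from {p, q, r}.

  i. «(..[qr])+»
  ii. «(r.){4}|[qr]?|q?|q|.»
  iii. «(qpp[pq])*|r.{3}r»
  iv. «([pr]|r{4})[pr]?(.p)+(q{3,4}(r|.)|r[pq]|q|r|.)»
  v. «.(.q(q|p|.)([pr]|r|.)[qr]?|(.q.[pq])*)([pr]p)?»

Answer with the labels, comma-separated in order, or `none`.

i → no match
ii → match
iii → no match
iv → no match
v → match

ii, v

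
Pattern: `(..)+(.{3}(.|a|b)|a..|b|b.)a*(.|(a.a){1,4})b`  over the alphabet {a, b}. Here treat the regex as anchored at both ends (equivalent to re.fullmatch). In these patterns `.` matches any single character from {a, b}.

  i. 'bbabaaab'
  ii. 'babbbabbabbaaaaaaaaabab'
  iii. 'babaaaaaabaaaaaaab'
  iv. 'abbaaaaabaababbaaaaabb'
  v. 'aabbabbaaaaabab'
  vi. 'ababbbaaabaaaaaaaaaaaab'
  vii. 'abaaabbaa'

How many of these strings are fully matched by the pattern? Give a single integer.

6

i. 'bbabaaab' → match
ii → match
iii → match
iv → match
v → match
vi → match
vii. 'abaaabbaa' → no match — must end with 'b'
Total matched: 6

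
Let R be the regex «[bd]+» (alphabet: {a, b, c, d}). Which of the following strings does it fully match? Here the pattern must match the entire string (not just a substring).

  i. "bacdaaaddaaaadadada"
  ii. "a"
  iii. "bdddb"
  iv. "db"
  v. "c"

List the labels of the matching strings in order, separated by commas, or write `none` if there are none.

i → no match
ii → no match
iii → match
iv → match
v → no match

iii, iv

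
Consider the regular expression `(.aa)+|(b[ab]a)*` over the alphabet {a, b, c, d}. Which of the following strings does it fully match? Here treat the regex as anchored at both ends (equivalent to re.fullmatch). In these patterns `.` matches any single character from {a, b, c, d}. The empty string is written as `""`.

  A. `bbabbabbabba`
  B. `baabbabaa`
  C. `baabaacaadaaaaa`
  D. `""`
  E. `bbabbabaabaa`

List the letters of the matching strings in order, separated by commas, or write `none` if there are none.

A, B, C, D, E

A → match
B → match
C → match
D → match
E → match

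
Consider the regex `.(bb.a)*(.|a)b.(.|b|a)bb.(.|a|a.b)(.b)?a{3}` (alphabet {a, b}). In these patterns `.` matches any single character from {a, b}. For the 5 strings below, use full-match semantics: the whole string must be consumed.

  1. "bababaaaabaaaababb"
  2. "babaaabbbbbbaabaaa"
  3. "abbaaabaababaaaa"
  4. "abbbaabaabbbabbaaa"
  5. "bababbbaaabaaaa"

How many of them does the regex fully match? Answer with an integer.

1 → no match — must end with "a"
2 → no match
3 → no match
4 → match
5 → no match
Total matched: 1

1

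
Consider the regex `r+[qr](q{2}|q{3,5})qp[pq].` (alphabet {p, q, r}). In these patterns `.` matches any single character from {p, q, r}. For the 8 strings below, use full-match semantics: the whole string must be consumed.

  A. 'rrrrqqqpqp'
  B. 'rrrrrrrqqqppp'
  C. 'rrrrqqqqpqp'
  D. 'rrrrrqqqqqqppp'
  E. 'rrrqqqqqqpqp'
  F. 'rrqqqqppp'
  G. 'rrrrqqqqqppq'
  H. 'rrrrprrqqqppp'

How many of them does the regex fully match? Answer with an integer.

7

A → match
B → match
C → match
D → match
E → match
F → match
G → match
H → no match
Total matched: 7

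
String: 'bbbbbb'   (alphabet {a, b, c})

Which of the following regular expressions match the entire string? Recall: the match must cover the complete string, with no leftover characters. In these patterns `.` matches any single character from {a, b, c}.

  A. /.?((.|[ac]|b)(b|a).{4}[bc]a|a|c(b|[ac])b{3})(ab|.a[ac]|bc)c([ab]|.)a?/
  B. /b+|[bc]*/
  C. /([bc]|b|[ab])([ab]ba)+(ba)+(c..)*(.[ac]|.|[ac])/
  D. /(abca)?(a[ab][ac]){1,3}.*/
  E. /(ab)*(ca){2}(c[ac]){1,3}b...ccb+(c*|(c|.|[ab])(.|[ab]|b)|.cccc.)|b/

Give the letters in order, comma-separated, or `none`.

B

A → no match
B → match
C → no match
D → no match
E → no match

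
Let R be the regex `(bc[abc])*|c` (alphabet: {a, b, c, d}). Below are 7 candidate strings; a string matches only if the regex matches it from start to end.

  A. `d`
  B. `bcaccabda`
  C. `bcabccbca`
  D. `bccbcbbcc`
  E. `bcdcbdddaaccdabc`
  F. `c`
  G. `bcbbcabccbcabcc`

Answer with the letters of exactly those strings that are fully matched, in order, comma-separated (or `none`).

C, D, F, G

A → no match
B → no match
C → match
D → match
E → no match
F → match
G → match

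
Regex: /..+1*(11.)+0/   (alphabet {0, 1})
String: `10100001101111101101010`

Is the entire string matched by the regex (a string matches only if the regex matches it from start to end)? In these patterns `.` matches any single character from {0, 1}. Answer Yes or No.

No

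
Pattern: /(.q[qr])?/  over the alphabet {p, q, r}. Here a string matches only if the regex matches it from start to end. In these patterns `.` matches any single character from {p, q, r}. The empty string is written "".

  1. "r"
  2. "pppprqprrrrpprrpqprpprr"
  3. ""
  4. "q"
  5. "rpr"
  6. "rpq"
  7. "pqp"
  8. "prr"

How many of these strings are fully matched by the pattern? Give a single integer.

1 → no match
2 → no match
3 → match
4 → no match
5 → no match
6 → no match
7 → no match
8 → no match
Total matched: 1

1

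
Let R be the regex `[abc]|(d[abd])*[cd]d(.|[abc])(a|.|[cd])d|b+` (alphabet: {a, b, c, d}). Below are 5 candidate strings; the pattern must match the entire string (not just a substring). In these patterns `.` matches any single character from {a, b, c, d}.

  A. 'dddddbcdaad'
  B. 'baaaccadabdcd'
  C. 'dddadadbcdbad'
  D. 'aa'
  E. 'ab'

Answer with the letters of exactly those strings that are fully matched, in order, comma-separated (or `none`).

A, C

A → match
B → no match
C → match
D → no match
E → no match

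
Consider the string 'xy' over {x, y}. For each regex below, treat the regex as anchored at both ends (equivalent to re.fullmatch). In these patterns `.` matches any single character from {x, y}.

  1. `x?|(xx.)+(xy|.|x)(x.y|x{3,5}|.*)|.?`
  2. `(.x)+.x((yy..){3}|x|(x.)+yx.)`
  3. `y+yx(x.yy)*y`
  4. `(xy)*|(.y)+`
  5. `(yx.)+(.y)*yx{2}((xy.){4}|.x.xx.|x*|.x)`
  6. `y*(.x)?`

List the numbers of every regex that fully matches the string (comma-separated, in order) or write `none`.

1 → no match
2 → no match
3 → no match — must start with 'y'
4 → match
5 → no match — must start with 'yx'
6 → no match

4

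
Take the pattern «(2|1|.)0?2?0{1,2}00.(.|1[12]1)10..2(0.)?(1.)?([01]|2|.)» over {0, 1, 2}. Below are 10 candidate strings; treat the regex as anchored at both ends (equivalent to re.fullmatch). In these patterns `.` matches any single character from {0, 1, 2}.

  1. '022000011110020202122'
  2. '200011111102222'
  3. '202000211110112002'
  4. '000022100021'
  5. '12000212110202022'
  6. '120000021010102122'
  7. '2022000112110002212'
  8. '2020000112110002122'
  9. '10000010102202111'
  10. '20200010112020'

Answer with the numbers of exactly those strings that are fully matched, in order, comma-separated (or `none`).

3, 4, 5, 8

1 → no match
2 → no match
3 → match
4. '000022100021' → match
5 → match
6 → no match
7 → no match
8 → match
9 → no match
10 → no match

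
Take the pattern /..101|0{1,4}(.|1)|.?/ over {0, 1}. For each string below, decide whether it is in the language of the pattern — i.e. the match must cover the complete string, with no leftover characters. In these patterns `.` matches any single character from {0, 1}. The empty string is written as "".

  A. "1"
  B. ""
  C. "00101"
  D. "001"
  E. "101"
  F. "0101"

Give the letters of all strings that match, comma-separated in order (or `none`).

A, B, C, D

A. "1" → match
B. "" → match
C. "00101" → match
D. "001" → match
E. "101" → no match
F. "0101" → no match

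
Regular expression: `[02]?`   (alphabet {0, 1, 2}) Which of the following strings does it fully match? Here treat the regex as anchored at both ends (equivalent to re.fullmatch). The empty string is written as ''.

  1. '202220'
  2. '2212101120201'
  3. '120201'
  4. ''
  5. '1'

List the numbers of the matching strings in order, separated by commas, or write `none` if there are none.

1 → no match
2 → no match
3 → no match
4 → match
5 → no match

4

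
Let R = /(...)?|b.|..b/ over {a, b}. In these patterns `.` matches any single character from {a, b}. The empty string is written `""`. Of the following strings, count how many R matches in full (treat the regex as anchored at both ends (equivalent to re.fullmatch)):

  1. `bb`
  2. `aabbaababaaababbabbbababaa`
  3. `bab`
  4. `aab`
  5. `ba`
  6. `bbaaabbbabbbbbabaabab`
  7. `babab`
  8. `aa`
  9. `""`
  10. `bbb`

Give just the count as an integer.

6

1 → match
2 → no match
3 → match
4 → match
5 → match
6 → no match
7 → no match
8 → no match
9 → match
10 → match
Total matched: 6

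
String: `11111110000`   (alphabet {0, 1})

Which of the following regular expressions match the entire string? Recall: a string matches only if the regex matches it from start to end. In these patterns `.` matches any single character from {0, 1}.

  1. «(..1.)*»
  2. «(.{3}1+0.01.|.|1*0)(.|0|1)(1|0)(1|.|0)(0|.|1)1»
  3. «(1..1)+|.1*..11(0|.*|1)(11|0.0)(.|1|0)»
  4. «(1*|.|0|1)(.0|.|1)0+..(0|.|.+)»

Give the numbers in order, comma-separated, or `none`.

1 → no match
2 → no match — must end with `1`
3 → match
4 → match

3, 4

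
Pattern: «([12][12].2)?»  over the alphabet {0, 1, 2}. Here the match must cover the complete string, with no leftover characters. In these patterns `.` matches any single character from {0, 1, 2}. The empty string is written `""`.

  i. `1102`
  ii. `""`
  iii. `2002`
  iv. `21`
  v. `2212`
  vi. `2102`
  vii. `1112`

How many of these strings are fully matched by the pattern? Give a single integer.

i → match
ii → match
iii → no match
iv → no match
v → match
vi → match
vii → match
Total matched: 5

5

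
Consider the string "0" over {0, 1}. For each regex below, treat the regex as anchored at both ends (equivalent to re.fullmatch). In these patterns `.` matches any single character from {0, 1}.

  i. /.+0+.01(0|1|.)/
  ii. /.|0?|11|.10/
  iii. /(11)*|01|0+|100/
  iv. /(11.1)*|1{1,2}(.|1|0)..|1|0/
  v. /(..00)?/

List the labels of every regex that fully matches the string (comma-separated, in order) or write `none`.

i → no match
ii → match
iii → match
iv → match
v → no match

ii, iii, iv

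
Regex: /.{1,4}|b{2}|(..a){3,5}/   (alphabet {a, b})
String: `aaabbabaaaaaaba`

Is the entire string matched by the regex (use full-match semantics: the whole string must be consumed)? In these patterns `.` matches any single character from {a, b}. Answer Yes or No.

Yes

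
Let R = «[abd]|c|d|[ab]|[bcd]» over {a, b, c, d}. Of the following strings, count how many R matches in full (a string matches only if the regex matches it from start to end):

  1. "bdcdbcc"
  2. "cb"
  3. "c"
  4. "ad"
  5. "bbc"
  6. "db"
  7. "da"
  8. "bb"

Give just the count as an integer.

1

1. "bdcdbcc" → no match
2. "cb" → no match
3. "c" → match
4. "ad" → no match
5. "bbc" → no match
6. "db" → no match
7. "da" → no match
8. "bb" → no match
Total matched: 1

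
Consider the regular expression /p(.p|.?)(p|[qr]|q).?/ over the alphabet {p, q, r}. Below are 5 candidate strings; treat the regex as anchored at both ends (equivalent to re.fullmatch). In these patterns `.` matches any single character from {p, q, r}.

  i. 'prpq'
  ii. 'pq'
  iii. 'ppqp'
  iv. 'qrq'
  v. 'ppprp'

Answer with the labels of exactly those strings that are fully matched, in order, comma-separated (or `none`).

i → match
ii → match
iii → match
iv → no match — must start with 'p'
v → match

i, ii, iii, v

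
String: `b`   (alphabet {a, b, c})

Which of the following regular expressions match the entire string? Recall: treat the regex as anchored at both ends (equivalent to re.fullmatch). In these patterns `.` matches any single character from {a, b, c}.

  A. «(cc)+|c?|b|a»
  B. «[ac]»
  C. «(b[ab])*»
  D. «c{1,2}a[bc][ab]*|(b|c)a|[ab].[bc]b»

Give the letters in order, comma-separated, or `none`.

A

A → match
B → no match
C → no match
D → no match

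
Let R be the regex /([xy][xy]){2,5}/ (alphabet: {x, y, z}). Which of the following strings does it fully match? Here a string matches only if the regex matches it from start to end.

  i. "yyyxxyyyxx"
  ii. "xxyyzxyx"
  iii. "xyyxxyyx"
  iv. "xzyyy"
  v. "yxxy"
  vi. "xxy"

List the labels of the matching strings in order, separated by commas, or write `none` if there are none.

i, iii, v

i → match
ii → no match
iii → match
iv → no match
v → match
vi → no match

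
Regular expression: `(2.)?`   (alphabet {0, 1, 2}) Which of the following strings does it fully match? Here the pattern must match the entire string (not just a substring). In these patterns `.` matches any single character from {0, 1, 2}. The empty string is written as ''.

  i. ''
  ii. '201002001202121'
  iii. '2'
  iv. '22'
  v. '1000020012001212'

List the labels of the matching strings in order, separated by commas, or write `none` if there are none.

i, iv

i. '' → match
ii → no match
iii. '2' → no match
iv. '22' → match
v → no match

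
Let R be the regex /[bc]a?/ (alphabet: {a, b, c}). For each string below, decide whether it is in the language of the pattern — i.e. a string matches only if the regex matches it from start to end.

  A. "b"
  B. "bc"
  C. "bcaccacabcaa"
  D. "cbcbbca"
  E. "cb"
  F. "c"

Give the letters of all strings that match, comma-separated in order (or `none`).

A, F

A → match
B → no match
C → no match
D → no match
E → no match
F → match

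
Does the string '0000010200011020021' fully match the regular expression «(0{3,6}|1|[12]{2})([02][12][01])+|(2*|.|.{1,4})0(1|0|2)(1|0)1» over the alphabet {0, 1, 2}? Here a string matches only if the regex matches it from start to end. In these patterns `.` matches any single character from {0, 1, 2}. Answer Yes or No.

No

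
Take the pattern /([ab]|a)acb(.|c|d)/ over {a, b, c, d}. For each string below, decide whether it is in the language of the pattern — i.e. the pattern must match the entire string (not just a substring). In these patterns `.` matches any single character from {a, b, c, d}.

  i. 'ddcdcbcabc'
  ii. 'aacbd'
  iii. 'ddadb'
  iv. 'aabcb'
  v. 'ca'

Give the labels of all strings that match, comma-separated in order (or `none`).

i. 'ddcdcbcabc' → no match
ii. 'aacbd' → match
iii. 'ddadb' → no match
iv. 'aabcb' → no match
v. 'ca' → no match

ii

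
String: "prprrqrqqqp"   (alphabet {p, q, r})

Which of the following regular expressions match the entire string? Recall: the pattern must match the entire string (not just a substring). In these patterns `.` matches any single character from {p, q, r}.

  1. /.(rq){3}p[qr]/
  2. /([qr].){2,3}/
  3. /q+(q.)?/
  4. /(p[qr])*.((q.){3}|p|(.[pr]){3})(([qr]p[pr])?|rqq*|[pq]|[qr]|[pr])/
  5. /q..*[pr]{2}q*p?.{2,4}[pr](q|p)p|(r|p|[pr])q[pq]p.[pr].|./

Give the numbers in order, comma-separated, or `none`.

4

1 → no match
2 → no match
3 → no match — must start with "q"
4 → match
5 → no match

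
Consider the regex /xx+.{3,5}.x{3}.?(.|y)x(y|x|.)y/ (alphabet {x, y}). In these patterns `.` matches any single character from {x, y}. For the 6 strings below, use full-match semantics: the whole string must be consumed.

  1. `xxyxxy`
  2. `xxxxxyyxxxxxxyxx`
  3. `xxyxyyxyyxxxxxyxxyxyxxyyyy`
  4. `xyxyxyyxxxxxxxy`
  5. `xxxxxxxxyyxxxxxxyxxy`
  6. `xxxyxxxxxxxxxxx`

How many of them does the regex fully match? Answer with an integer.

1

1 → no match
2 → no match — must end with `y`
3 → no match
4 → no match — must start with `xx`
5 → match
6 → no match — must end with `y`
Total matched: 1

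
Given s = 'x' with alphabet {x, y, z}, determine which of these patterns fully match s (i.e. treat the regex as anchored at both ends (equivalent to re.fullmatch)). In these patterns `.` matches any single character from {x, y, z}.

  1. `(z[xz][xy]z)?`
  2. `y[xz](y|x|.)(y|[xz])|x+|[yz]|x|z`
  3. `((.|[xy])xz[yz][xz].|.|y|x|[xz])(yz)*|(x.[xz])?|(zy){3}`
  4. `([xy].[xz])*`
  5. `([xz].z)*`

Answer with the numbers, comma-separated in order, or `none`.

2, 3

1 → no match
2 → match
3 → match
4 → no match
5 → no match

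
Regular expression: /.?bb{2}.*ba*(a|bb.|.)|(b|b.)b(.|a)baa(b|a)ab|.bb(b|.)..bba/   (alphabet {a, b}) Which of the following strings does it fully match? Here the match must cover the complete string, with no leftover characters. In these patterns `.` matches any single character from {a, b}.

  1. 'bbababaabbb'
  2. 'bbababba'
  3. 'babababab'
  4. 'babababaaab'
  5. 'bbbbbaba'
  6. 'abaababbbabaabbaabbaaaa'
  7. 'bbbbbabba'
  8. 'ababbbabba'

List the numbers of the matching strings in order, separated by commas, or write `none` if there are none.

5, 7

1 → no match
2 → no match
3 → no match
4 → no match
5 → match
6 → no match
7 → match
8 → no match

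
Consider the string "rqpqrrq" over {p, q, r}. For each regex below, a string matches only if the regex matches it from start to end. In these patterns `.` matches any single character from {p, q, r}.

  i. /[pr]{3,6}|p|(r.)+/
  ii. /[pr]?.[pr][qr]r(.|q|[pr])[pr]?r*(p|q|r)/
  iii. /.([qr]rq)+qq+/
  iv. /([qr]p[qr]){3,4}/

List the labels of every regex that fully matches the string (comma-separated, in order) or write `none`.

i → no match
ii → match
iii → no match
iv → no match

ii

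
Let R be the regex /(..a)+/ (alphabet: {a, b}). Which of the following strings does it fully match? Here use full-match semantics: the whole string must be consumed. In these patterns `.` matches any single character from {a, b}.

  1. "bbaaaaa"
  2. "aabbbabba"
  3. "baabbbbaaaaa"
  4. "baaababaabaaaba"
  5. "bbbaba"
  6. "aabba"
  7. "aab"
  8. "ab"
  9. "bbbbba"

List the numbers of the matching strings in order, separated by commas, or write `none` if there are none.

4

1 → no match
2 → no match
3 → no match
4 → match
5 → no match
6 → no match
7 → no match — must end with "a"
8 → no match — must end with "a"
9 → no match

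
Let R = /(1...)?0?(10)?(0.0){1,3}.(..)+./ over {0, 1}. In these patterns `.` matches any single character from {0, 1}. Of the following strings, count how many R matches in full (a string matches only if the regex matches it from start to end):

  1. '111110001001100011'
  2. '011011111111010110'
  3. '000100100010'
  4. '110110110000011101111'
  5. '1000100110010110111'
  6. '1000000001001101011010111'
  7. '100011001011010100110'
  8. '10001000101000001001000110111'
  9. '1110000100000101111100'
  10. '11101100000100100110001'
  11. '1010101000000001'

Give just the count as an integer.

1

1 → no match
2 → no match
3. '000100100010' → no match
4 → no match
5 → no match
6 → match
7 → no match
8 → no match
9 → no match
10 → no match
11 → no match
Total matched: 1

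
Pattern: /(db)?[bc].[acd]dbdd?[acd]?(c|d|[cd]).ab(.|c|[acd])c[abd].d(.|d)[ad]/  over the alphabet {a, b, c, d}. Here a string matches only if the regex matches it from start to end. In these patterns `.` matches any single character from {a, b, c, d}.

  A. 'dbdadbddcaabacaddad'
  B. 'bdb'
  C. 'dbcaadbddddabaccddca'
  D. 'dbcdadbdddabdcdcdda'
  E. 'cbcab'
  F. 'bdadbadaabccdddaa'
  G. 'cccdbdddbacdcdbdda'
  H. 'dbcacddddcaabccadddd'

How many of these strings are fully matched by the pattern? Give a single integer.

A → no match
B → no match
C → no match
D → match
E → no match
F → no match
G → no match
H → no match
Total matched: 1

1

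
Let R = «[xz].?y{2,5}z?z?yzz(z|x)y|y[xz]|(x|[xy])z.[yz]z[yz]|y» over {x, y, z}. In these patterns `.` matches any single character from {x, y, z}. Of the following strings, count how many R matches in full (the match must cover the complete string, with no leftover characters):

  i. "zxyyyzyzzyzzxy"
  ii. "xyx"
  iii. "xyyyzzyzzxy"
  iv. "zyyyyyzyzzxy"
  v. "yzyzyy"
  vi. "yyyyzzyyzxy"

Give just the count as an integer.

2

i → no match
ii → no match
iii → match
iv → match
v → no match
vi → no match
Total matched: 2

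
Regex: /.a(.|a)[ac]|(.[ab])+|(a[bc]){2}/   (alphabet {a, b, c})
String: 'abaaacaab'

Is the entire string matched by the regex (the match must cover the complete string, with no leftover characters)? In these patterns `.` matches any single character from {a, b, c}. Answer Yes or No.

No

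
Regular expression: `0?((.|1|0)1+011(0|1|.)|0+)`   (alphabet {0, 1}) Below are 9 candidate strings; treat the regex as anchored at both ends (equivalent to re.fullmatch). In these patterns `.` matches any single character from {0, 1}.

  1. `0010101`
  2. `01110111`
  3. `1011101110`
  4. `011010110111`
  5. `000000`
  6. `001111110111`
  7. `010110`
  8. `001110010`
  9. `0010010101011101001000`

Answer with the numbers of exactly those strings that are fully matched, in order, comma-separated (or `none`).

2, 5, 6, 7

1 → no match
2 → match
3 → no match
4 → no match
5 → match
6 → match
7 → match
8 → no match
9 → no match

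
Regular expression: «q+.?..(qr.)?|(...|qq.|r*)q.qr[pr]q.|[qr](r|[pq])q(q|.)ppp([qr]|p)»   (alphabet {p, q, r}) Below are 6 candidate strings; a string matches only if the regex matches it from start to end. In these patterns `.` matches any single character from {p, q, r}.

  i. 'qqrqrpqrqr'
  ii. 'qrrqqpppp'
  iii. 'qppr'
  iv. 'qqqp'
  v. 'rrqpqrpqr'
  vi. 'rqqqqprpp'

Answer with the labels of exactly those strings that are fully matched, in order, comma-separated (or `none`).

iii, iv, v

i → no match
ii → no match
iii → match
iv → match
v → match
vi → no match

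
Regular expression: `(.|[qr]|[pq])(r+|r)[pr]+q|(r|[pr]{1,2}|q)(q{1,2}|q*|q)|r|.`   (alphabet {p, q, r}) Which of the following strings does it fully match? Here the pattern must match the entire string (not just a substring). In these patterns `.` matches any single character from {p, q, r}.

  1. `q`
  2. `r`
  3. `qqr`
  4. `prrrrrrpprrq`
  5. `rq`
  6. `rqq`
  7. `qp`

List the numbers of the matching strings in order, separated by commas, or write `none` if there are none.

1 → match
2 → match
3 → no match
4 → match
5 → match
6 → match
7 → no match

1, 2, 4, 5, 6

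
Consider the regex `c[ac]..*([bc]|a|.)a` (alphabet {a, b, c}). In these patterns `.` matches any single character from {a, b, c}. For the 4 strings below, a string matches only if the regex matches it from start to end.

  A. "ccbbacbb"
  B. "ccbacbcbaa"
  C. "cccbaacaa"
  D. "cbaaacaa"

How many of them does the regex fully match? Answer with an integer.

A → no match — must end with "a"
B → match
C → match
D → no match
Total matched: 2

2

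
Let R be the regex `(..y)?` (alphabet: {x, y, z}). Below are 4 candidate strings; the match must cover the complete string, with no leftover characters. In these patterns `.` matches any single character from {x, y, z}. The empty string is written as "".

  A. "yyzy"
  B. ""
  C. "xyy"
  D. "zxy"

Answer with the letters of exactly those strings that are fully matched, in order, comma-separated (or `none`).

A → no match
B → match
C → match
D → match

B, C, D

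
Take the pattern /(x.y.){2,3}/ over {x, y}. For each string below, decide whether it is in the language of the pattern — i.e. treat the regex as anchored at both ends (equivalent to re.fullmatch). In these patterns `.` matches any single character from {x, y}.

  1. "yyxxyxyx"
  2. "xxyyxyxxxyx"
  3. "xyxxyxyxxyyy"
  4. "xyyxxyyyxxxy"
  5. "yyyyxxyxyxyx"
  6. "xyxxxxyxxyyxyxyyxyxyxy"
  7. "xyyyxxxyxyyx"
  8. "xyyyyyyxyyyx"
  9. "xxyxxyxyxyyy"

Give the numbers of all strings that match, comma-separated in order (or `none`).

1 → no match — must start with "x"
2 → no match
3 → no match
4 → no match
5 → no match — must start with "x"
6 → no match
7 → no match
8 → no match
9 → no match

none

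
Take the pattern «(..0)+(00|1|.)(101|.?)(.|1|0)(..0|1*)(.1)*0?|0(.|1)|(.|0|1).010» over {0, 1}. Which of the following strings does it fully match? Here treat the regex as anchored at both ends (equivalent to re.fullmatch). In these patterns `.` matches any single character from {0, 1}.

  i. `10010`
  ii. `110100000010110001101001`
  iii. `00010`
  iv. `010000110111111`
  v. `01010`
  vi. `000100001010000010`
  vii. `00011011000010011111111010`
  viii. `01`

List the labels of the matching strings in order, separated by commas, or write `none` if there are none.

i, ii, iii, iv, v, vi, vii, viii

i → match
ii → match
iii → match
iv → match
v → match
vi → match
vii → match
viii → match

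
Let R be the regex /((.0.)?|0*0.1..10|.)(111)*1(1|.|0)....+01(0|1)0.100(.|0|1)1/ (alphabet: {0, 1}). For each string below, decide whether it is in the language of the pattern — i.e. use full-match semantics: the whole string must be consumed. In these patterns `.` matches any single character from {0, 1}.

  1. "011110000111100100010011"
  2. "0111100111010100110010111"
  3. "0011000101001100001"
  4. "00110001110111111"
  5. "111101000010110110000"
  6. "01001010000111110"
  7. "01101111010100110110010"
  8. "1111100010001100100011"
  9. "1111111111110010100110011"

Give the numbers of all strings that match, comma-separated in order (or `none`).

1, 9

1 → match
2 → no match
3 → no match
4 → no match
5 → no match — must end with "1"
6 → no match — must end with "1"
7 → no match — must end with "1"
8 → no match
9 → match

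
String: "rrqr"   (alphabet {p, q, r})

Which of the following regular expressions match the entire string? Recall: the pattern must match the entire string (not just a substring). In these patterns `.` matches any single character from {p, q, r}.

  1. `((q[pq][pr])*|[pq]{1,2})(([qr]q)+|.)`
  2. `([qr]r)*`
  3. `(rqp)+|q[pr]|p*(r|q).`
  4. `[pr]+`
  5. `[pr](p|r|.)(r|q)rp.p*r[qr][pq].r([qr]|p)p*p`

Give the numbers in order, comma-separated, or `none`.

2

1 → no match
2 → match
3 → no match
4 → no match
5 → no match — must end with "p"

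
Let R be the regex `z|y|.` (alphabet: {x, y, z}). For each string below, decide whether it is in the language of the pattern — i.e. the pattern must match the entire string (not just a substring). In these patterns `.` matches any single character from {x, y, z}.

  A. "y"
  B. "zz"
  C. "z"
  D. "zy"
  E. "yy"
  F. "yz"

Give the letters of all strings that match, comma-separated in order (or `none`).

A. "y" → match
B. "zz" → no match
C. "z" → match
D. "zy" → no match
E. "yy" → no match
F. "yz" → no match

A, C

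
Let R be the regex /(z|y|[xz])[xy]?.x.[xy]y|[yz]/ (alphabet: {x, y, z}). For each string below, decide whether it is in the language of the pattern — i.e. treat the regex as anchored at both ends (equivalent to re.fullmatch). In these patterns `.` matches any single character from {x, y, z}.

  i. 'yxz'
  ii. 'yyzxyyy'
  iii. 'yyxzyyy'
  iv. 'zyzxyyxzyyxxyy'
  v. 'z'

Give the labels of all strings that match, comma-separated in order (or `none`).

i → no match
ii → match
iii → no match
iv → no match
v → match

ii, v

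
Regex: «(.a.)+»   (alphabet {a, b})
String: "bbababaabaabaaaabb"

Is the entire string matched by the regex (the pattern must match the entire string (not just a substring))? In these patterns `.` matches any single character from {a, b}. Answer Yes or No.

No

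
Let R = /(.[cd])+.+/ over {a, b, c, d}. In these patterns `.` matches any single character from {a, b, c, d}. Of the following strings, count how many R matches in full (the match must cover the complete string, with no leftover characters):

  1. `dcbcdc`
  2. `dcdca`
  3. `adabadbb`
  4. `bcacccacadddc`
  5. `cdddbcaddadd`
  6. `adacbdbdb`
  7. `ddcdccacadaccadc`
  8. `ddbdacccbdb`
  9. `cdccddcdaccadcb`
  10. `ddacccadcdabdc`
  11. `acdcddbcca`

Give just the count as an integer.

11

1 → match
2 → match
3 → match
4 → match
5 → match
6 → match
7 → match
8 → match
9 → match
10 → match
11 → match
Total matched: 11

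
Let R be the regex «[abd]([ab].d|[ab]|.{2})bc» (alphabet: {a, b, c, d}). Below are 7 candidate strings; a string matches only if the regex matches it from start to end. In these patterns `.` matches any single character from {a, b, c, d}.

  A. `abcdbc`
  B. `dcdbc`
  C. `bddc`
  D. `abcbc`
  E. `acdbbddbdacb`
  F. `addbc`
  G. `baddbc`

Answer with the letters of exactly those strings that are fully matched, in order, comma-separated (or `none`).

A, B, D, F, G

A → match
B → match
C → no match — must end with `bc`
D → match
E → no match — must end with `bc`
F → match
G → match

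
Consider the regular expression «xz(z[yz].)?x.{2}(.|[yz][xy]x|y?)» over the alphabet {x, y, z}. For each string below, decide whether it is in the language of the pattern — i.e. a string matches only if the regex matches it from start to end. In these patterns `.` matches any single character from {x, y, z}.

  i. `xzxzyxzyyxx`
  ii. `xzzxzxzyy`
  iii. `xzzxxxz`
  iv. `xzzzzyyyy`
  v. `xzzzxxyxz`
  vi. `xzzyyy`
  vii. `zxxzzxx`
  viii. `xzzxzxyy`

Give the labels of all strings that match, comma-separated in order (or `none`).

v

i. `xzxzyxzyyxx` → no match
ii. `xzzxzxzyy` → no match
iii. `xzzxxxz` → no match
iv. `xzzzzyyyy` → no match
v. `xzzzxxyxz` → match
vi. `xzzyyy` → no match
vii. `zxxzzxx` → no match — must start with `xz`
viii. `xzzxzxyy` → no match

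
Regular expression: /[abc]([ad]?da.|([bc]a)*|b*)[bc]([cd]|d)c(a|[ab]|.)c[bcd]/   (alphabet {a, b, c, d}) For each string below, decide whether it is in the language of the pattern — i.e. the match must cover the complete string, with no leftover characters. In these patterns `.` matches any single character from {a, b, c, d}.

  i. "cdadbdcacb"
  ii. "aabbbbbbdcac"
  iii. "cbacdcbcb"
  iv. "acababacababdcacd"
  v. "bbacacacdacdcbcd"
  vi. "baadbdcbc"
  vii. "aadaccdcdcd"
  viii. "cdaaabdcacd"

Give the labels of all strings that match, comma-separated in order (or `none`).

i. "cdadbdcacb" → match
ii. "aabbbbbbdcac" → no match
iii. "cbacdcbcb" → match
iv → match
v → no match
vi. "baadbdcbc" → no match
vii. "aadaccdcdcd" → match
viii. "cdaaabdcacd" → no match

i, iii, iv, vii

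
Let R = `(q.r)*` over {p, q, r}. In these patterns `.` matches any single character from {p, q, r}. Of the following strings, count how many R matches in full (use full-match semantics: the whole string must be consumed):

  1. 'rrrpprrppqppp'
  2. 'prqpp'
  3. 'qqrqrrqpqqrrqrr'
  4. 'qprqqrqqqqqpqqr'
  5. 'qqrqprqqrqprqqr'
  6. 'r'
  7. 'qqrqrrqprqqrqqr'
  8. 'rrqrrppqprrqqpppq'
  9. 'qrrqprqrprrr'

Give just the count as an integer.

2

1 → no match
2 → no match
3 → no match
4 → no match
5 → match
6 → no match
7 → match
8 → no match
9 → no match
Total matched: 2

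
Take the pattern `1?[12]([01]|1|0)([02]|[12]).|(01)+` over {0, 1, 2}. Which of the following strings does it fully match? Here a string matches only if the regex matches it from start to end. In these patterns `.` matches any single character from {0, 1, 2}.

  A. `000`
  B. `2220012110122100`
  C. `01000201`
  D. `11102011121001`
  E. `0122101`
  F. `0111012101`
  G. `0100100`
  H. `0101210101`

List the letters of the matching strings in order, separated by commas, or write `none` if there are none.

A → no match
B → no match
C → no match
D → no match
E → no match
F → no match
G → no match
H → no match

none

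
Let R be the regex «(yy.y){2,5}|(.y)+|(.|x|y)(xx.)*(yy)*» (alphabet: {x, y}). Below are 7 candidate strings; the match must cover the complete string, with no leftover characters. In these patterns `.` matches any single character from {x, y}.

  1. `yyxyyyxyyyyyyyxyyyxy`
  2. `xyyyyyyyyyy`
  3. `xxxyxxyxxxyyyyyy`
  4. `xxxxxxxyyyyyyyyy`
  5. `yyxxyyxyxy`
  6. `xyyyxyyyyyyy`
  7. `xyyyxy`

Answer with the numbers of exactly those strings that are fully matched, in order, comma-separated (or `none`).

1, 2, 3, 6, 7

1 → match
2. `xyyyyyyyyyy` → match
3 → match
4 → no match
5. `yyxxyyxyxy` → no match
6. `xyyyxyyyyyyy` → match
7. `xyyyxy` → match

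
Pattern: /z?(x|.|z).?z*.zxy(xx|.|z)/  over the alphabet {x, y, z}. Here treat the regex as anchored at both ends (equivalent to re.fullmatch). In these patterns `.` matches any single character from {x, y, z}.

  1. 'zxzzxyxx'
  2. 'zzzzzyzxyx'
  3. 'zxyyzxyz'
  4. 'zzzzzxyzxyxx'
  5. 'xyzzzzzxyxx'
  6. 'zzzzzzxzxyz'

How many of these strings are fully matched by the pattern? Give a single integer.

5

1. 'zxzzxyxx' → match
2. 'zzzzzyzxyx' → match
3. 'zxyyzxyz' → match
4. 'zzzzzxyzxyxx' → no match
5. 'xyzzzzzxyxx' → match
6. 'zzzzzzxzxyz' → match
Total matched: 5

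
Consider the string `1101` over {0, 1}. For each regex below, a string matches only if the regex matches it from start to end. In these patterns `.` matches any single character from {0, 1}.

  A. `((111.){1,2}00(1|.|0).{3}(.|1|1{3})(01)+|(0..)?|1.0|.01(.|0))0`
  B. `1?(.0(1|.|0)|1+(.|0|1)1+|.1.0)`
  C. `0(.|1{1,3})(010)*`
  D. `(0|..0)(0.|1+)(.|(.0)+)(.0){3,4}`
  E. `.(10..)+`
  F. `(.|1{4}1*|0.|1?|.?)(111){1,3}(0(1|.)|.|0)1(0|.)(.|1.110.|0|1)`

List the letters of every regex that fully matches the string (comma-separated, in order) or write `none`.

B

A → no match — must end with `0`
B → match
C → no match — must start with `0`
D → no match — must end with `0`
E → no match
F → no match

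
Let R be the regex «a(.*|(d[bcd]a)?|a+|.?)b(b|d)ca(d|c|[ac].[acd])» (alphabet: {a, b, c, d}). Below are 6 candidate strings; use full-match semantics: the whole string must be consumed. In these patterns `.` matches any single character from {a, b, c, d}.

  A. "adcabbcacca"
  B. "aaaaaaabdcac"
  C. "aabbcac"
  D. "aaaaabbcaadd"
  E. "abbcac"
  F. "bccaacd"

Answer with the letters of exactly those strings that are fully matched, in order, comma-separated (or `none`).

A, B, C, D, E

A → match
B → match
C → match
D → match
E → match
F → no match — must start with "a"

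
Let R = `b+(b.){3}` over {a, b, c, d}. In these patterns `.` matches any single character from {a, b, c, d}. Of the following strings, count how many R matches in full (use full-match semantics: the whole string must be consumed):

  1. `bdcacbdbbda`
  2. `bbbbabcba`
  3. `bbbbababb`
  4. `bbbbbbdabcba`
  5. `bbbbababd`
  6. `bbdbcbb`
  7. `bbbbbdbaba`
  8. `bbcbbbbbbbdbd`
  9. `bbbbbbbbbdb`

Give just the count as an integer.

1. `bdcacbdbbda` → no match
2. `bbbbabcba` → match
3. `bbbbababb` → match
4. `bbbbbbdabcba` → no match
5. `bbbbababd` → match
6. `bbdbcbb` → match
7. `bbbbbdbaba` → match
8 → no match
9. `bbbbbbbbbdb` → no match
Total matched: 5

5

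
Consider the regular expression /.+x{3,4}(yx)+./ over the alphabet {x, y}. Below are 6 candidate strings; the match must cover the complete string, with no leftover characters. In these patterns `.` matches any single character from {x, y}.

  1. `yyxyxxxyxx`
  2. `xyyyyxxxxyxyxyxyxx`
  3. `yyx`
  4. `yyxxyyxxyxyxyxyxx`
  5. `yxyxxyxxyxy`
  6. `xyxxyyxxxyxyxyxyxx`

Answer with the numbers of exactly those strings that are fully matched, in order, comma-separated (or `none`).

1 → match
2 → match
3 → no match
4 → no match
5 → no match
6 → match

1, 2, 6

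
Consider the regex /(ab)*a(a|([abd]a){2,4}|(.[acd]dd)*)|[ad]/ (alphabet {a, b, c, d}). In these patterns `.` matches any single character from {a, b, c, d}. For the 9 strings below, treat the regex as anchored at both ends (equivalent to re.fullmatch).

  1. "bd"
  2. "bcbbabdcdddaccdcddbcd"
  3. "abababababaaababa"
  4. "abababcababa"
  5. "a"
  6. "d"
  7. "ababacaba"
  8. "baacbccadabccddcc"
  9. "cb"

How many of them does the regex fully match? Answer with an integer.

3

1. "bd" → no match
2 → no match
3 → match
4. "abababcababa" → no match
5. "a" → match
6. "d" → match
7. "ababacaba" → no match
8 → no match
9. "cb" → no match
Total matched: 3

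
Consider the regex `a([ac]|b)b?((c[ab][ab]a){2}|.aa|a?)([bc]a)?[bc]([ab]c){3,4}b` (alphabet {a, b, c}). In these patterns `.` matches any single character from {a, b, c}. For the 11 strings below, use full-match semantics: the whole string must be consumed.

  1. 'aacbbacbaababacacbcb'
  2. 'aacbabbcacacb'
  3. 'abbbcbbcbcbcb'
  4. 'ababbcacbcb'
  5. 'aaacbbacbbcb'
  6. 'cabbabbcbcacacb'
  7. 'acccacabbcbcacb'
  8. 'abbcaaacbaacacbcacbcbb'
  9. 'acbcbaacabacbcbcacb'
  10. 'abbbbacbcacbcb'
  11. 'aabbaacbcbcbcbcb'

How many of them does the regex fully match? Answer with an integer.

1 → match
2 → no match
3 → no match
4 → match
5 → no match
6 → no match — must start with 'a'
7 → no match
8 → no match — must end with 'cb'
9 → match
10 → no match
11 → match
Total matched: 4

4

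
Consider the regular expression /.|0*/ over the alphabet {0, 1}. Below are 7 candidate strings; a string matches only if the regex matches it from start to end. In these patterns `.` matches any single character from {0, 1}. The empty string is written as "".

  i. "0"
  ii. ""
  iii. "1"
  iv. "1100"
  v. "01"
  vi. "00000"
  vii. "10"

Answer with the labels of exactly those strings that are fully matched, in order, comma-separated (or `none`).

i, ii, iii, vi

i → match
ii → match
iii → match
iv → no match
v → no match
vi → match
vii → no match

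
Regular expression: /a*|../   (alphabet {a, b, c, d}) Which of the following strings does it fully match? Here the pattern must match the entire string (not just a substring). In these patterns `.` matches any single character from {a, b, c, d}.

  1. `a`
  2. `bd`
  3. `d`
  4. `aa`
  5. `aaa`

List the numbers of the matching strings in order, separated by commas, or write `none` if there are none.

1 → match
2 → match
3 → no match
4 → match
5 → match

1, 2, 4, 5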